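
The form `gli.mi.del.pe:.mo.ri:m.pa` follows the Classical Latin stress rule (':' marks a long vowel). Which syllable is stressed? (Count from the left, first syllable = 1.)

Classical Latin: stress the penult if heavy (long vowel or closed), else the antepenult.
Weights: 5 mo L, 6 ri:m H, 7 pa L.
The penult (syllable 6, ri:m) is heavy, so it takes stress.
Stress on syllable 6: gli.mi.del.pe:.mo.ˈri:m.pa.

6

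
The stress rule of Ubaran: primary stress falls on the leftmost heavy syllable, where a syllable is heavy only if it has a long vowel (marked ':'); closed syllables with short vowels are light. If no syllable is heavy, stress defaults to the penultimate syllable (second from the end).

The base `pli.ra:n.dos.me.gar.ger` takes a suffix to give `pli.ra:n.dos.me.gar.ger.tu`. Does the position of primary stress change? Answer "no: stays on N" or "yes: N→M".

no: stays on 2

Base `pli.ra:n.dos.me.gar.ger` (6 syllables):
  Weights: 1 pli L, 2 ra:n H, 3 dos L, 4 me L, 5 gar L, 6 ger L.
  Heavy syllables in the domain: 2. The leftmost is syllable 2 (ra:n).
  → primary stress on syllable 2.
Suffixed `pli.ra:n.dos.me.gar.ger.tu` (7 syllables):
  Weights: 1 pli L, 2 ra:n H, 3 dos L, 4 me L, 5 gar L, 6 ger L, 7 tu L.
  Heavy syllables in the domain: 2. The leftmost is syllable 2 (ra:n).
  → primary stress on syllable 2.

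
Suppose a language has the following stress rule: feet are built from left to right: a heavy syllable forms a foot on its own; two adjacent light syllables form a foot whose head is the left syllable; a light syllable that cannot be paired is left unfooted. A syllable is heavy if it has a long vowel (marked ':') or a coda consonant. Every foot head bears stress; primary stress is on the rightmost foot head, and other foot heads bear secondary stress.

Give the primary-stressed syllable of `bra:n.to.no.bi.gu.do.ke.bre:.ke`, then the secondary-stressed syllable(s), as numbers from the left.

primary 8, secondary 1, 2, 4, 6

Weights: 1 bra:n H, 2 to L, 3 no L, 4 bi L, 5 gu L, 6 do L, 7 ke L, 8 bre: H, 9 ke L.
Parse left to right (heavy = foot alone; LL = one foot; stranded L unfooted): (ˈbra:n) (ˈto.no) (ˈbi.gu) (ˈdo.ke) (ˈbre:) ke.
Foot heads: 1, 2, 4, 6, 8.
Primary stress on the rightmost head = syllable 8.
Secondary stress on 1, 2, 4, 6: ˌbra:n.ˌto.no.ˌbi.gu.ˌdo.ke.ˈbre:.ke.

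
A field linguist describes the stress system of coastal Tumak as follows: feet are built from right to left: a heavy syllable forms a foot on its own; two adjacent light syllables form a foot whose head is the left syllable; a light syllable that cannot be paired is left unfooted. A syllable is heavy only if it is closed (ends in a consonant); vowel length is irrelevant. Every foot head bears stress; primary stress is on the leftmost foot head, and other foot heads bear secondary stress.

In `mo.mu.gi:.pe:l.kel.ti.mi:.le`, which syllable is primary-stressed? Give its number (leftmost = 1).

2

Weights: 1 mo L, 2 mu L, 3 gi: L, 4 pe:l H, 5 kel H, 6 ti L, 7 mi: L, 8 le L.
Parse right to left (heavy = foot alone; LL = one foot; stranded L unfooted): mo (ˈmu.gi:) (ˈpe:l) (ˈkel) ti (ˈmi:.le).
Foot heads: 2, 4, 5, 7.
Primary stress on the leftmost head = syllable 2.
Primary stress: syllable 2 → mo.ˈmu.gi:.pe:l.kel.ti.mi:.le.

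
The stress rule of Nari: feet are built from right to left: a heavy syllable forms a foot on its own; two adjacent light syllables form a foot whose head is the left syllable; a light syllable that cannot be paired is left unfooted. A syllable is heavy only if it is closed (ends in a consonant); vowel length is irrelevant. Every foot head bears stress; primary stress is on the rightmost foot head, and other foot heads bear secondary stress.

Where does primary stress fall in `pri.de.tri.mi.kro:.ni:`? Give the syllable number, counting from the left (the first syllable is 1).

Weights: 1 pri L, 2 de L, 3 tri L, 4 mi L, 5 kro: L, 6 ni: L.
Parse right to left (heavy = foot alone; LL = one foot; stranded L unfooted): (ˈpri.de) (ˈtri.mi) (ˈkro:.ni:).
Foot heads: 1, 3, 5.
Primary stress on the rightmost head = syllable 5.
Primary stress: syllable 5 → pri.de.tri.mi.ˈkro:.ni:.

5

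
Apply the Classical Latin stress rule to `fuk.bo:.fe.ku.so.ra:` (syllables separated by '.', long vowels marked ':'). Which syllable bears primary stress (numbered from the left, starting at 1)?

4

Classical Latin: stress the penult if heavy (long vowel or closed), else the antepenult.
Weights: 4 ku L, 5 so L, 6 ra: H.
The penult (syllable 5, so) is light, so stress falls on the antepenult (syllable 4, ku).
Stress on syllable 4: fuk.bo:.fe.ˈku.so.ra:.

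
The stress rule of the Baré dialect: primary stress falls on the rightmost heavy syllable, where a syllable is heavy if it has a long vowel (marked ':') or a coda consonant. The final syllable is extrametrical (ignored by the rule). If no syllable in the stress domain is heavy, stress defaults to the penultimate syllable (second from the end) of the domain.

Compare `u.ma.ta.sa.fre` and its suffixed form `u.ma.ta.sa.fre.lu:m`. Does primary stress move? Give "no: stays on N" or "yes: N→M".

yes: 3→4

Base `u.ma.ta.sa.fre` (5 syllables):
  The final syllable (5, fre) is extrametrical; the stress domain is syllables 1–4.
  Weights: 1 u L, 2 ma L, 3 ta L, 4 sa L.
  No heavy syllable in the domain; default to the penultimate syllable (second from the end) of the domain = syllable 3.
  → primary stress on syllable 3.
Suffixed `u.ma.ta.sa.fre.lu:m` (6 syllables):
  The final syllable (6, lu:m) is extrametrical; the stress domain is syllables 1–5.
  Weights: 1 u L, 2 ma L, 3 ta L, 4 sa L, 5 fre L.
  No heavy syllable in the domain; default to the penultimate syllable (second from the end) of the domain = syllable 4.
  → primary stress on syllable 4.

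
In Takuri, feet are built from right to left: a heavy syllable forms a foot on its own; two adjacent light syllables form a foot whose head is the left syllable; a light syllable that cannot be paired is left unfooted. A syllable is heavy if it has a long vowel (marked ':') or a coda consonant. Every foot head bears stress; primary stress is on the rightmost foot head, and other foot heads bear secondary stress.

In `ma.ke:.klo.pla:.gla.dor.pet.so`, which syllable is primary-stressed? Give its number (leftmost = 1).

7

Weights: 1 ma L, 2 ke: H, 3 klo L, 4 pla: H, 5 gla L, 6 dor H, 7 pet H, 8 so L.
Parse right to left (heavy = foot alone; LL = one foot; stranded L unfooted): ma (ˈke:) klo (ˈpla:) gla (ˈdor) (ˈpet) so.
Foot heads: 2, 4, 6, 7.
Primary stress on the rightmost head = syllable 7.
Primary stress: syllable 7 → ma.ke:.klo.pla:.gla.dor.ˈpet.so.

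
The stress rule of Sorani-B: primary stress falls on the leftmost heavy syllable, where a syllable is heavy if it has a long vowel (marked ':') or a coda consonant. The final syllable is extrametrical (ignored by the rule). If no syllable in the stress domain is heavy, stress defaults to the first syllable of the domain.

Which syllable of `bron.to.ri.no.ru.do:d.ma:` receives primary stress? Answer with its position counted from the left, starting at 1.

The final syllable (7, ma:) is extrametrical; the stress domain is syllables 1–6.
Weights: 1 bron H, 2 to L, 3 ri L, 4 no L, 5 ru L, 6 do:d H.
Heavy syllables in the domain: 1, 6. The leftmost is syllable 1 (bron).
Primary stress: syllable 1 → ˈbron.to.ri.no.ru.do:d.ma:.

1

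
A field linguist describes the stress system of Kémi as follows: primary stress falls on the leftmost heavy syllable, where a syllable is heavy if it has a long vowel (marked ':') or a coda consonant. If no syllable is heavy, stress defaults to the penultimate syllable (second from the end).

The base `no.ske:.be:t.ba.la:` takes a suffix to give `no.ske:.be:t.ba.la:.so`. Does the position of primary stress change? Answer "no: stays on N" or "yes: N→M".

Base `no.ske:.be:t.ba.la:` (5 syllables):
  Weights: 1 no L, 2 ske: H, 3 be:t H, 4 ba L, 5 la: H.
  Heavy syllables in the domain: 2, 3, 5. The leftmost is syllable 2 (ske:).
  → primary stress on syllable 2.
Suffixed `no.ske:.be:t.ba.la:.so` (6 syllables):
  Weights: 1 no L, 2 ske: H, 3 be:t H, 4 ba L, 5 la: H, 6 so L.
  Heavy syllables in the domain: 2, 3, 5. The leftmost is syllable 2 (ske:).
  → primary stress on syllable 2.

no: stays on 2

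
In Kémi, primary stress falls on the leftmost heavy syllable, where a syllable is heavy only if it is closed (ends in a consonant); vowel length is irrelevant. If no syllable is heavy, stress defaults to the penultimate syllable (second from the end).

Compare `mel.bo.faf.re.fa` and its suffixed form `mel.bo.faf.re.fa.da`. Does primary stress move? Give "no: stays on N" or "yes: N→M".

no: stays on 1

Base `mel.bo.faf.re.fa` (5 syllables):
  Weights: 1 mel H, 2 bo L, 3 faf H, 4 re L, 5 fa L.
  Heavy syllables in the domain: 1, 3. The leftmost is syllable 1 (mel).
  → primary stress on syllable 1.
Suffixed `mel.bo.faf.re.fa.da` (6 syllables):
  Weights: 1 mel H, 2 bo L, 3 faf H, 4 re L, 5 fa L, 6 da L.
  Heavy syllables in the domain: 1, 3. The leftmost is syllable 1 (mel).
  → primary stress on syllable 1.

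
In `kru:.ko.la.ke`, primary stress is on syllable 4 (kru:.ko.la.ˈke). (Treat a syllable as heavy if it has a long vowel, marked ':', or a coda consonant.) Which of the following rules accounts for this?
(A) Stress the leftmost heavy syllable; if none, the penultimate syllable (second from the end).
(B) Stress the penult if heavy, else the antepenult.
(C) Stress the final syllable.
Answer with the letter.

Rule A → syllable 1 (observed: 4).
Rule B → syllable 2 (observed: 4).
Rule C → syllable 4 ✓.

C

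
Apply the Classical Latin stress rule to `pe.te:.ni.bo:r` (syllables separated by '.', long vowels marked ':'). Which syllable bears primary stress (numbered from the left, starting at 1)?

Classical Latin: stress the penult if heavy (long vowel or closed), else the antepenult.
Weights: 2 te: H, 3 ni L, 4 bo:r H.
The penult (syllable 3, ni) is light, so stress falls on the antepenult (syllable 2, te:).
Stress on syllable 2: pe.ˈte:.ni.bo:r.

2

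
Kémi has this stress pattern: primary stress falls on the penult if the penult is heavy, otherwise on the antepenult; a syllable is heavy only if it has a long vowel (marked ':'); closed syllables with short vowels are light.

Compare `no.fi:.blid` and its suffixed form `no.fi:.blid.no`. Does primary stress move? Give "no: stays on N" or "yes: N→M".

no: stays on 2

Base `no.fi:.blid` (3 syllables):
  Weights: 1 no L, 2 fi: H, 3 blid L.
  The penult (syllable 2, fi:) is heavy, so it takes stress.
  → primary stress on syllable 2.
Suffixed `no.fi:.blid.no` (4 syllables):
  Weights: 2 fi: H, 3 blid L, 4 no L.
  The penult (syllable 3, blid) is light, so stress falls on the antepenult (syllable 2, fi:).
  → primary stress on syllable 2.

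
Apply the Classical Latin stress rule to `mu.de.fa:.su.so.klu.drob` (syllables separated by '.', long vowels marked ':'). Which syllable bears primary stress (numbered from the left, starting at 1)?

Classical Latin: stress the penult if heavy (long vowel or closed), else the antepenult.
Weights: 5 so L, 6 klu L, 7 drob H.
The penult (syllable 6, klu) is light, so stress falls on the antepenult (syllable 5, so).
Stress on syllable 5: mu.de.fa:.su.ˈso.klu.drob.

5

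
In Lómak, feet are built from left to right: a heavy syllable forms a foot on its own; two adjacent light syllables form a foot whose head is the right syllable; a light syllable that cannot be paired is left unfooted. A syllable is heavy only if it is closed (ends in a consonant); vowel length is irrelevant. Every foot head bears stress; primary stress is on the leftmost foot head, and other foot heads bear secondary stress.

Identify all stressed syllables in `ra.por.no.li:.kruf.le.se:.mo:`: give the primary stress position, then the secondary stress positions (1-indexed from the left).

Weights: 1 ra L, 2 por H, 3 no L, 4 li: L, 5 kruf H, 6 le L, 7 se: L, 8 mo: L.
Parse left to right (heavy = foot alone; LL = one foot; stranded L unfooted): ra (ˈpor) (no.ˈli:) (ˈkruf) (le.ˈse:) mo:.
Foot heads: 2, 4, 5, 7.
Primary stress on the leftmost head = syllable 2.
Secondary stress on 4, 5, 7: ra.ˈpor.no.ˌli:.ˌkruf.le.ˌse:.mo:.

primary 2, secondary 4, 5, 7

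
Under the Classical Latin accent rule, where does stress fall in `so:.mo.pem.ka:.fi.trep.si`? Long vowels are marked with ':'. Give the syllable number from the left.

6

Classical Latin: stress the penult if heavy (long vowel or closed), else the antepenult.
Weights: 5 fi L, 6 trep H, 7 si L.
The penult (syllable 6, trep) is heavy, so it takes stress.
Stress on syllable 6: so:.mo.pem.ka:.fi.ˈtrep.si.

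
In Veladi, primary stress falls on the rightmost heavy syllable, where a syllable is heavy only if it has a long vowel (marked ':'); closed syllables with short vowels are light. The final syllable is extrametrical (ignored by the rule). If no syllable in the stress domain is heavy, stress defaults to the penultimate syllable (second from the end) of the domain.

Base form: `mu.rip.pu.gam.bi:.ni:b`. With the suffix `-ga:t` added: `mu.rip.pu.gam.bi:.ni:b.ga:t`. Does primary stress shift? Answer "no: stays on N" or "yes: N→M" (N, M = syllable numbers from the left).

Base `mu.rip.pu.gam.bi:.ni:b` (6 syllables):
  The final syllable (6, ni:b) is extrametrical; the stress domain is syllables 1–5.
  Weights: 1 mu L, 2 rip L, 3 pu L, 4 gam L, 5 bi: H.
  Heavy syllables in the domain: 5. The rightmost is syllable 5 (bi:).
  → primary stress on syllable 5.
Suffixed `mu.rip.pu.gam.bi:.ni:b.ga:t` (7 syllables):
  The final syllable (7, ga:t) is extrametrical; the stress domain is syllables 1–6.
  Weights: 1 mu L, 2 rip L, 3 pu L, 4 gam L, 5 bi: H, 6 ni:b H.
  Heavy syllables in the domain: 5, 6. The rightmost is syllable 6 (ni:b).
  → primary stress on syllable 6.

yes: 5→6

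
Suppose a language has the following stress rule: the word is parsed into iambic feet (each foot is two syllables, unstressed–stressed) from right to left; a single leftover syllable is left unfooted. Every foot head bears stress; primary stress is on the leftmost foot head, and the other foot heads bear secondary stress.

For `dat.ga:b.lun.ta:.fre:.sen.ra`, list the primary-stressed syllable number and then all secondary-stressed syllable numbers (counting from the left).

Parse right to left into iambic (σˈσ) feet: dat (ga:b.ˈlun) (ta:.ˈfre:) (sen.ˈra). Syllable 1 is left unfooted.
Foot heads (stressed positions): 3, 5, 7.
End Rule Leftmost: primary stress on the leftmost head = syllable 3.
Secondary stress on 5, 7: dat.ga:b.ˈlun.ta:.ˌfre:.sen.ˌra.

primary 3, secondary 5, 7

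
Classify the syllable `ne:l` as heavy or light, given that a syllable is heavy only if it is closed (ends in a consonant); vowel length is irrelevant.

heavy

`ne:l`: long vowel, closed (coda /l/). Closed (coda /l/) → heavy.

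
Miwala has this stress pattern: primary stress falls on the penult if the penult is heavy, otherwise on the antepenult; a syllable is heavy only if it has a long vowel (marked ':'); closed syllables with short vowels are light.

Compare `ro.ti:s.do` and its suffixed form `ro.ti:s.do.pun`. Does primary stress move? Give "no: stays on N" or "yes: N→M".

no: stays on 2

Base `ro.ti:s.do` (3 syllables):
  Weights: 1 ro L, 2 ti:s H, 3 do L.
  The penult (syllable 2, ti:s) is heavy, so it takes stress.
  → primary stress on syllable 2.
Suffixed `ro.ti:s.do.pun` (4 syllables):
  Weights: 2 ti:s H, 3 do L, 4 pun L.
  The penult (syllable 3, do) is light, so stress falls on the antepenult (syllable 2, ti:s).
  → primary stress on syllable 2.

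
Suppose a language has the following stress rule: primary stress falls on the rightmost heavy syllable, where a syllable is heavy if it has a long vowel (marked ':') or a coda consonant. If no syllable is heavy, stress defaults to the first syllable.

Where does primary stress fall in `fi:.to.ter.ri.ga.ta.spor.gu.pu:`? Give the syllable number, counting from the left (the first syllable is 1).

9

Weights: 1 fi: H, 2 to L, 3 ter H, 4 ri L, 5 ga L, 6 ta L, 7 spor H, 8 gu L, 9 pu: H.
Heavy syllables in the domain: 1, 3, 7, 9. The rightmost is syllable 9 (pu:).
Primary stress: syllable 9 → fi:.to.ter.ri.ga.ta.spor.gu.ˈpu:.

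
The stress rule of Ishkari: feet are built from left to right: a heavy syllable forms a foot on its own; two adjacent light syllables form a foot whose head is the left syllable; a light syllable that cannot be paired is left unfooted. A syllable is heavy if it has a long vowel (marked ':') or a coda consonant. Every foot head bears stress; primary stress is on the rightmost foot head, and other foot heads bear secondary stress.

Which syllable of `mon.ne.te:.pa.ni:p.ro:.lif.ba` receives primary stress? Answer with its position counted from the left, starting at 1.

7

Weights: 1 mon H, 2 ne L, 3 te: H, 4 pa L, 5 ni:p H, 6 ro: H, 7 lif H, 8 ba L.
Parse left to right (heavy = foot alone; LL = one foot; stranded L unfooted): (ˈmon) ne (ˈte:) pa (ˈni:p) (ˈro:) (ˈlif) ba.
Foot heads: 1, 3, 5, 6, 7.
Primary stress on the rightmost head = syllable 7.
Primary stress: syllable 7 → mon.ne.te:.pa.ni:p.ro:.ˈlif.ba.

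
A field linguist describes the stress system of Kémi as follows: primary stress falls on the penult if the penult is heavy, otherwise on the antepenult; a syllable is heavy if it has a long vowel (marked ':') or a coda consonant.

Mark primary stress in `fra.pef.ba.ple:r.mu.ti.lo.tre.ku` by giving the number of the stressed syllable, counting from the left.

Weights: 7 lo L, 8 tre L, 9 ku L.
The penult (syllable 8, tre) is light, so stress falls on the antepenult (syllable 7, lo).
Primary stress: syllable 7 → fra.pef.ba.ple:r.mu.ti.ˈlo.tre.ku.

7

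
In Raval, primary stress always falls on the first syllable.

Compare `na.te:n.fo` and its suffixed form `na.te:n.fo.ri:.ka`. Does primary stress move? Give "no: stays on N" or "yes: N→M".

Base `na.te:n.fo` (3 syllables):
  The word has 3 syllables; the first syllable is syllable 1 (na).
  → primary stress on syllable 1.
Suffixed `na.te:n.fo.ri:.ka` (5 syllables):
  The word has 5 syllables; the first syllable is syllable 1 (na).
  → primary stress on syllable 1.

no: stays on 1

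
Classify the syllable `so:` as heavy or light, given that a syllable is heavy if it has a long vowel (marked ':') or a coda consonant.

`so:`: long vowel, open (no coda). Long vowel → heavy.

heavy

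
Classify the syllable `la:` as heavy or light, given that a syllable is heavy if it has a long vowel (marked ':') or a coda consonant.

heavy

`la:`: long vowel, open (no coda). Long vowel → heavy.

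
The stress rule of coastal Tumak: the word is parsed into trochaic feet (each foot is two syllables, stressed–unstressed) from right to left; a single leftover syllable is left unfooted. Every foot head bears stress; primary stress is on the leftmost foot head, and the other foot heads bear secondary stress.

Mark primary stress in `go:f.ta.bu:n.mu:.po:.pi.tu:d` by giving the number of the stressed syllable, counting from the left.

2

Parse right to left into trochaic (ˈσσ) feet: go:f (ˈta.bu:n) (ˈmu:.po:) (ˈpi.tu:d). Syllable 1 is left unfooted.
Foot heads (stressed positions): 2, 4, 6.
End Rule Leftmost: primary stress on the leftmost head = syllable 2.
Primary stress: syllable 2 → go:f.ˈta.bu:n.mu:.po:.pi.tu:d.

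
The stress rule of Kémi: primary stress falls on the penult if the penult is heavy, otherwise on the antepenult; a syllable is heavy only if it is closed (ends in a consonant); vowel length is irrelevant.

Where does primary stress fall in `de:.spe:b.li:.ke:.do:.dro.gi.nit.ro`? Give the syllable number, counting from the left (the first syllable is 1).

Weights: 7 gi L, 8 nit H, 9 ro L.
The penult (syllable 8, nit) is heavy, so it takes stress.
Primary stress: syllable 8 → de:.spe:b.li:.ke:.do:.dro.gi.ˈnit.ro.

8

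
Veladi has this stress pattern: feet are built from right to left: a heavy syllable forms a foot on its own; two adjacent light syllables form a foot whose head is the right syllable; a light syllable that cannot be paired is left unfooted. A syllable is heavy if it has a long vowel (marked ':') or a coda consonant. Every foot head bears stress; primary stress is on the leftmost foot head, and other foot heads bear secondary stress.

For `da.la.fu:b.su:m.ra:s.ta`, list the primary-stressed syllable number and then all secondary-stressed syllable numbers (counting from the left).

primary 2, secondary 3, 4, 5

Weights: 1 da L, 2 la L, 3 fu:b H, 4 su:m H, 5 ra:s H, 6 ta L.
Parse right to left (heavy = foot alone; LL = one foot; stranded L unfooted): (da.ˈla) (ˈfu:b) (ˈsu:m) (ˈra:s) ta.
Foot heads: 2, 3, 4, 5.
Primary stress on the leftmost head = syllable 2.
Secondary stress on 3, 4, 5: da.ˈla.ˌfu:b.ˌsu:m.ˌra:s.ta.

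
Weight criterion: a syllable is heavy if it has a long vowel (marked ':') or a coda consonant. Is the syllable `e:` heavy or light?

heavy

`e:`: long vowel, open (no coda). Long vowel → heavy.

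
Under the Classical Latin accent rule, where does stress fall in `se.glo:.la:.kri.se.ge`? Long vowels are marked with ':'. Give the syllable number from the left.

Classical Latin: stress the penult if heavy (long vowel or closed), else the antepenult.
Weights: 4 kri L, 5 se L, 6 ge L.
The penult (syllable 5, se) is light, so stress falls on the antepenult (syllable 4, kri).
Stress on syllable 4: se.glo:.la:.ˈkri.se.ge.

4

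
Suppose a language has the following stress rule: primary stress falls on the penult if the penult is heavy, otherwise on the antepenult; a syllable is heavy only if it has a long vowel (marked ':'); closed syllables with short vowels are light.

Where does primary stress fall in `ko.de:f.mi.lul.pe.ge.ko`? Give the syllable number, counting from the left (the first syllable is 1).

Weights: 5 pe L, 6 ge L, 7 ko L.
The penult (syllable 6, ge) is light, so stress falls on the antepenult (syllable 5, pe).
Primary stress: syllable 5 → ko.de:f.mi.lul.ˈpe.ge.ko.

5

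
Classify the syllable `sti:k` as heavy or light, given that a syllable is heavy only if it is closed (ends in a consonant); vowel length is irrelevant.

`sti:k`: long vowel, closed (coda /k/). Closed (coda /k/) → heavy.

heavy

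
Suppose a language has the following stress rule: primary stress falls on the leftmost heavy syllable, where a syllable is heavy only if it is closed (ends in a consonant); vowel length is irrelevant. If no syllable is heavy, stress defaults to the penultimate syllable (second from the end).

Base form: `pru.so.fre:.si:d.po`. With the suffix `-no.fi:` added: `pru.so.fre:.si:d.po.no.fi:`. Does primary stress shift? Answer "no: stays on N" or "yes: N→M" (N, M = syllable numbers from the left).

no: stays on 4

Base `pru.so.fre:.si:d.po` (5 syllables):
  Weights: 1 pru L, 2 so L, 3 fre: L, 4 si:d H, 5 po L.
  Heavy syllables in the domain: 4. The leftmost is syllable 4 (si:d).
  → primary stress on syllable 4.
Suffixed `pru.so.fre:.si:d.po.no.fi:` (7 syllables):
  Weights: 1 pru L, 2 so L, 3 fre: L, 4 si:d H, 5 po L, 6 no L, 7 fi: L.
  Heavy syllables in the domain: 4. The leftmost is syllable 4 (si:d).
  → primary stress on syllable 4.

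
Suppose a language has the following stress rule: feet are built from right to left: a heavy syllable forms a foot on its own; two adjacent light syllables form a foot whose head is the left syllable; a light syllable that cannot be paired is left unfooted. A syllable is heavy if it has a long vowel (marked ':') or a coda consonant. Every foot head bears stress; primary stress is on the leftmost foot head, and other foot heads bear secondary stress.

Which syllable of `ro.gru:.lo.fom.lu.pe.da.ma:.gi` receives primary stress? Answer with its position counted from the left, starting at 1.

2

Weights: 1 ro L, 2 gru: H, 3 lo L, 4 fom H, 5 lu L, 6 pe L, 7 da L, 8 ma: H, 9 gi L.
Parse right to left (heavy = foot alone; LL = one foot; stranded L unfooted): ro (ˈgru:) lo (ˈfom) lu (ˈpe.da) (ˈma:) gi.
Foot heads: 2, 4, 6, 8.
Primary stress on the leftmost head = syllable 2.
Primary stress: syllable 2 → ro.ˈgru:.lo.fom.lu.pe.da.ma:.gi.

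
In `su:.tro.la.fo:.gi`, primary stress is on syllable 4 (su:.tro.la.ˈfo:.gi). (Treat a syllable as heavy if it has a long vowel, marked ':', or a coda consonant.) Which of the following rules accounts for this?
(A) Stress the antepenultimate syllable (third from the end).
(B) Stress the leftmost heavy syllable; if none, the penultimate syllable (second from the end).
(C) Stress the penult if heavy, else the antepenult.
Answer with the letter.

C

Rule A → syllable 3 (observed: 4).
Rule B → syllable 1 (observed: 4).
Rule C → syllable 4 ✓.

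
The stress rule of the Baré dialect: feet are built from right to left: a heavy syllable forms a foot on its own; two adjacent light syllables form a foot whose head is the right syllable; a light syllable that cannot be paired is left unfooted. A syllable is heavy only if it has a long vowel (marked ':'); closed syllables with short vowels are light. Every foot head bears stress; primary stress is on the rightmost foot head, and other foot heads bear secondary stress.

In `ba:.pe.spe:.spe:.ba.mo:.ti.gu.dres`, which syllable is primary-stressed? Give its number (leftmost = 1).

9

Weights: 1 ba: H, 2 pe L, 3 spe: H, 4 spe: H, 5 ba L, 6 mo: H, 7 ti L, 8 gu L, 9 dres L.
Parse right to left (heavy = foot alone; LL = one foot; stranded L unfooted): (ˈba:) pe (ˈspe:) (ˈspe:) ba (ˈmo:) ti (gu.ˈdres).
Foot heads: 1, 3, 4, 6, 9.
Primary stress on the rightmost head = syllable 9.
Primary stress: syllable 9 → ba:.pe.spe:.spe:.ba.mo:.ti.gu.ˈdres.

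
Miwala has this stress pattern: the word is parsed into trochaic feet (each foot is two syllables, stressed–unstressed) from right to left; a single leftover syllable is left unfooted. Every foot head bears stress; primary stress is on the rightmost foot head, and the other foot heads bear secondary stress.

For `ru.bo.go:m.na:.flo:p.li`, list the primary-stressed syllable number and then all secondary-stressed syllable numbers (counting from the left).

Parse right to left into trochaic (ˈσσ) feet: (ˈru.bo) (ˈgo:m.na:) (ˈflo:p.li).
Foot heads (stressed positions): 1, 3, 5.
End Rule Rightmost: primary stress on the rightmost head = syllable 5.
Secondary stress on 1, 3: ˌru.bo.ˌgo:m.na:.ˈflo:p.li.

primary 5, secondary 1, 3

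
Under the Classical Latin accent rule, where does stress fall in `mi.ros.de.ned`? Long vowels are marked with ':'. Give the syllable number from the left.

2

Classical Latin: stress the penult if heavy (long vowel or closed), else the antepenult.
Weights: 2 ros H, 3 de L, 4 ned H.
The penult (syllable 3, de) is light, so stress falls on the antepenult (syllable 2, ros).
Stress on syllable 2: mi.ˈros.de.ned.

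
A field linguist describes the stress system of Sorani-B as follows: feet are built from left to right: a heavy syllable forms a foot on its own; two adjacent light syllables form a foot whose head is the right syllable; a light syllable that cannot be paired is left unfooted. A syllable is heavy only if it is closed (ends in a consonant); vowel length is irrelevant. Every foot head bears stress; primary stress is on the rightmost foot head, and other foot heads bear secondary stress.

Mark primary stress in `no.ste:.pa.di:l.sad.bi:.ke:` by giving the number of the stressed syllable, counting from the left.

7

Weights: 1 no L, 2 ste: L, 3 pa L, 4 di:l H, 5 sad H, 6 bi: L, 7 ke: L.
Parse left to right (heavy = foot alone; LL = one foot; stranded L unfooted): (no.ˈste:) pa (ˈdi:l) (ˈsad) (bi:.ˈke:).
Foot heads: 2, 4, 5, 7.
Primary stress on the rightmost head = syllable 7.
Primary stress: syllable 7 → no.ste:.pa.di:l.sad.bi:.ˈke:.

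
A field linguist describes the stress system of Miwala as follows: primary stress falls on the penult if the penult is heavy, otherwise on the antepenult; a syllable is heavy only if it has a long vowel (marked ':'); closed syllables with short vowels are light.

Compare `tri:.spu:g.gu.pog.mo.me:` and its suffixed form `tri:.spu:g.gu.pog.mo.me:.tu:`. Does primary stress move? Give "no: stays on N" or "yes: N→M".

Base `tri:.spu:g.gu.pog.mo.me:` (6 syllables):
  Weights: 4 pog L, 5 mo L, 6 me: H.
  The penult (syllable 5, mo) is light, so stress falls on the antepenult (syllable 4, pog).
  → primary stress on syllable 4.
Suffixed `tri:.spu:g.gu.pog.mo.me:.tu:` (7 syllables):
  Weights: 5 mo L, 6 me: H, 7 tu: H.
  The penult (syllable 6, me:) is heavy, so it takes stress.
  → primary stress on syllable 6.

yes: 4→6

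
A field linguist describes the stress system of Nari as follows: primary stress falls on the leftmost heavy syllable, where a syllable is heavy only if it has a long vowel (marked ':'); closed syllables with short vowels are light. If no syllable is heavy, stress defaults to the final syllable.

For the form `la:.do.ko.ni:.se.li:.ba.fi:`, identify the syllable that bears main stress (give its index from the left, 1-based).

1

Weights: 1 la: H, 2 do L, 3 ko L, 4 ni: H, 5 se L, 6 li: H, 7 ba L, 8 fi: H.
Heavy syllables in the domain: 1, 4, 6, 8. The leftmost is syllable 1 (la:).
Primary stress: syllable 1 → ˈla:.do.ko.ni:.se.li:.ba.fi:.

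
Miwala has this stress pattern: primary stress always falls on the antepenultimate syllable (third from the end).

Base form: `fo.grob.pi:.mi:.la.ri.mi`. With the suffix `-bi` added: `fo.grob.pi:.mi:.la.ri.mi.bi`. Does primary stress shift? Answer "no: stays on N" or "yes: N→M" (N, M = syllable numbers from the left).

yes: 5→6

Base `fo.grob.pi:.mi:.la.ri.mi` (7 syllables):
  The word has 7 syllables; the antepenultimate syllable (third from the end) is syllable 5 (la).
  → primary stress on syllable 5.
Suffixed `fo.grob.pi:.mi:.la.ri.mi.bi` (8 syllables):
  The word has 8 syllables; the antepenultimate syllable (third from the end) is syllable 6 (ri).
  → primary stress on syllable 6.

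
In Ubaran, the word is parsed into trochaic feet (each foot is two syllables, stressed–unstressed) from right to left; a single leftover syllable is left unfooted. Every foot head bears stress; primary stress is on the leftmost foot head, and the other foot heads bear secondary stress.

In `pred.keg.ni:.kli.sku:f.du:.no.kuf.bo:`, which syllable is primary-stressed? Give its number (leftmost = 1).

2

Parse right to left into trochaic (ˈσσ) feet: pred (ˈkeg.ni:) (ˈkli.sku:f) (ˈdu:.no) (ˈkuf.bo:). Syllable 1 is left unfooted.
Foot heads (stressed positions): 2, 4, 6, 8.
End Rule Leftmost: primary stress on the leftmost head = syllable 2.
Primary stress: syllable 2 → pred.ˈkeg.ni:.kli.sku:f.du:.no.kuf.bo:.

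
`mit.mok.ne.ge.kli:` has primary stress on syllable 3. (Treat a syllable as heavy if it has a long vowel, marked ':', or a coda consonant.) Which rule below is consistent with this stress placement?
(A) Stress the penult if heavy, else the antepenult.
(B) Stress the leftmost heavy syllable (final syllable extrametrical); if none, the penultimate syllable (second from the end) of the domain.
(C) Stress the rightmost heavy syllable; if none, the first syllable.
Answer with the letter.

Rule A → syllable 3 ✓.
Rule B → syllable 1 (observed: 3).
Rule C → syllable 5 (observed: 3).

A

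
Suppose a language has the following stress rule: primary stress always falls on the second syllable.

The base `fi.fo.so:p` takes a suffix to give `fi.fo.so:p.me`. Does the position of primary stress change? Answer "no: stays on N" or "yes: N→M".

no: stays on 2

Base `fi.fo.so:p` (3 syllables):
  The word has 3 syllables; the second syllable is syllable 2 (fo).
  → primary stress on syllable 2.
Suffixed `fi.fo.so:p.me` (4 syllables):
  The word has 4 syllables; the second syllable is syllable 2 (fo).
  → primary stress on syllable 2.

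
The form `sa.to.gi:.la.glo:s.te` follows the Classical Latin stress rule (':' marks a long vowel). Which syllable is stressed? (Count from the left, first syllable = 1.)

5

Classical Latin: stress the penult if heavy (long vowel or closed), else the antepenult.
Weights: 4 la L, 5 glo:s H, 6 te L.
The penult (syllable 5, glo:s) is heavy, so it takes stress.
Stress on syllable 5: sa.to.gi:.la.ˈglo:s.te.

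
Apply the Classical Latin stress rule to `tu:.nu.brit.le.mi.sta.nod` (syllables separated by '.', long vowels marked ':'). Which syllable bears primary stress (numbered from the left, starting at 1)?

5

Classical Latin: stress the penult if heavy (long vowel or closed), else the antepenult.
Weights: 5 mi L, 6 sta L, 7 nod H.
The penult (syllable 6, sta) is light, so stress falls on the antepenult (syllable 5, mi).
Stress on syllable 5: tu:.nu.brit.le.ˈmi.sta.nod.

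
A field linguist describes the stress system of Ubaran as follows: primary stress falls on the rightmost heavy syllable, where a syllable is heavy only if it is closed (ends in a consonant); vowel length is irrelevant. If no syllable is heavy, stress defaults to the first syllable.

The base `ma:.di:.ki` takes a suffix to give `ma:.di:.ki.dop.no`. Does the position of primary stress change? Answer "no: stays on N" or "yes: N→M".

yes: 1→4

Base `ma:.di:.ki` (3 syllables):
  Weights: 1 ma: L, 2 di: L, 3 ki L.
  No heavy syllable in the domain; default to the first syllable = syllable 1.
  → primary stress on syllable 1.
Suffixed `ma:.di:.ki.dop.no` (5 syllables):
  Weights: 1 ma: L, 2 di: L, 3 ki L, 4 dop H, 5 no L.
  Heavy syllables in the domain: 4. The rightmost is syllable 4 (dop).
  → primary stress on syllable 4.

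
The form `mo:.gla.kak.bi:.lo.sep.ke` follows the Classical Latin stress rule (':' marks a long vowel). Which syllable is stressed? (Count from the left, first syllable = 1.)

6

Classical Latin: stress the penult if heavy (long vowel or closed), else the antepenult.
Weights: 5 lo L, 6 sep H, 7 ke L.
The penult (syllable 6, sep) is heavy, so it takes stress.
Stress on syllable 6: mo:.gla.kak.bi:.lo.ˈsep.ke.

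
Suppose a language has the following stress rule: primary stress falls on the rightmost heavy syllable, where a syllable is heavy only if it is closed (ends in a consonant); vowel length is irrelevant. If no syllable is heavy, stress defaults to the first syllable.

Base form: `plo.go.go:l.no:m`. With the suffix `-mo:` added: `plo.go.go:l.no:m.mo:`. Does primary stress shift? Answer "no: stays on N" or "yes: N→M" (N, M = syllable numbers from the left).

no: stays on 4

Base `plo.go.go:l.no:m` (4 syllables):
  Weights: 1 plo L, 2 go L, 3 go:l H, 4 no:m H.
  Heavy syllables in the domain: 3, 4. The rightmost is syllable 4 (no:m).
  → primary stress on syllable 4.
Suffixed `plo.go.go:l.no:m.mo:` (5 syllables):
  Weights: 1 plo L, 2 go L, 3 go:l H, 4 no:m H, 5 mo: L.
  Heavy syllables in the domain: 3, 4. The rightmost is syllable 4 (no:m).
  → primary stress on syllable 4.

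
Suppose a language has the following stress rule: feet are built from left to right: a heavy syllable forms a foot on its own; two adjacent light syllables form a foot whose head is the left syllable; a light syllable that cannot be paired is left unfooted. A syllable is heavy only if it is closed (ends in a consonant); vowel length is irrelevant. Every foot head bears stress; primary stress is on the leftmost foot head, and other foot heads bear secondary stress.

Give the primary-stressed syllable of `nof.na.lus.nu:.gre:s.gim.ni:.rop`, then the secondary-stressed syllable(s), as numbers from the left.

primary 1, secondary 3, 5, 6, 8

Weights: 1 nof H, 2 na L, 3 lus H, 4 nu: L, 5 gre:s H, 6 gim H, 7 ni: L, 8 rop H.
Parse left to right (heavy = foot alone; LL = one foot; stranded L unfooted): (ˈnof) na (ˈlus) nu: (ˈgre:s) (ˈgim) ni: (ˈrop).
Foot heads: 1, 3, 5, 6, 8.
Primary stress on the leftmost head = syllable 1.
Secondary stress on 3, 5, 6, 8: ˈnof.na.ˌlus.nu:.ˌgre:s.ˌgim.ni:.ˌrop.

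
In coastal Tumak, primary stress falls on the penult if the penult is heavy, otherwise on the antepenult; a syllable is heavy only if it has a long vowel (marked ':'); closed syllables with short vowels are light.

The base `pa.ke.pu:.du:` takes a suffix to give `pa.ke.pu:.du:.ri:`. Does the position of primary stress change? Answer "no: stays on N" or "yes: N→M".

yes: 3→4

Base `pa.ke.pu:.du:` (4 syllables):
  Weights: 2 ke L, 3 pu: H, 4 du: H.
  The penult (syllable 3, pu:) is heavy, so it takes stress.
  → primary stress on syllable 3.
Suffixed `pa.ke.pu:.du:.ri:` (5 syllables):
  Weights: 3 pu: H, 4 du: H, 5 ri: H.
  The penult (syllable 4, du:) is heavy, so it takes stress.
  → primary stress on syllable 4.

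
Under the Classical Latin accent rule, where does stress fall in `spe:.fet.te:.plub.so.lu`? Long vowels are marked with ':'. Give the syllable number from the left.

4

Classical Latin: stress the penult if heavy (long vowel or closed), else the antepenult.
Weights: 4 plub H, 5 so L, 6 lu L.
The penult (syllable 5, so) is light, so stress falls on the antepenult (syllable 4, plub).
Stress on syllable 4: spe:.fet.te:.ˈplub.so.lu.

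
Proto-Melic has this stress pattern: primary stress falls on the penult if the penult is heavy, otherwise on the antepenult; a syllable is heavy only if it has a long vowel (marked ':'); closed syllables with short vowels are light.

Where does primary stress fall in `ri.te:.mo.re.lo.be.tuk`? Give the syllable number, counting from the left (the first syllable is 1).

Weights: 5 lo L, 6 be L, 7 tuk L.
The penult (syllable 6, be) is light, so stress falls on the antepenult (syllable 5, lo).
Primary stress: syllable 5 → ri.te:.mo.re.ˈlo.be.tuk.

5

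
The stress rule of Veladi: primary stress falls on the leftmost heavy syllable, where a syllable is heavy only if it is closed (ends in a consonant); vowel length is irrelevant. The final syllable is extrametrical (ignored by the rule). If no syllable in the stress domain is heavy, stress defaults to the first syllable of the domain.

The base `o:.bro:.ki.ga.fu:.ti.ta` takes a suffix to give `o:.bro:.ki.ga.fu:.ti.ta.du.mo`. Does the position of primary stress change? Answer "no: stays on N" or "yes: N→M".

no: stays on 1

Base `o:.bro:.ki.ga.fu:.ti.ta` (7 syllables):
  The final syllable (7, ta) is extrametrical; the stress domain is syllables 1–6.
  Weights: 1 o: L, 2 bro: L, 3 ki L, 4 ga L, 5 fu: L, 6 ti L.
  No heavy syllable in the domain; default to the first syllable of the domain = syllable 1.
  → primary stress on syllable 1.
Suffixed `o:.bro:.ki.ga.fu:.ti.ta.du.mo` (9 syllables):
  The final syllable (9, mo) is extrametrical; the stress domain is syllables 1–8.
  Weights: 1 o: L, 2 bro: L, 3 ki L, 4 ga L, 5 fu: L, 6 ti L, 7 ta L, 8 du L.
  No heavy syllable in the domain; default to the first syllable of the domain = syllable 1.
  → primary stress on syllable 1.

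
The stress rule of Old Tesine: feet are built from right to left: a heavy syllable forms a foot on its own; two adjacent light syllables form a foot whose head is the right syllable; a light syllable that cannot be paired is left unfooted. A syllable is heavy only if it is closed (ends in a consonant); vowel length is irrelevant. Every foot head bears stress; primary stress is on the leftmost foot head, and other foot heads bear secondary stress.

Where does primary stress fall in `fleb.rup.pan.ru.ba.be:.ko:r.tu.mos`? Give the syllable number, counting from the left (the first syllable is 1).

Weights: 1 fleb H, 2 rup H, 3 pan H, 4 ru L, 5 ba L, 6 be: L, 7 ko:r H, 8 tu L, 9 mos H.
Parse right to left (heavy = foot alone; LL = one foot; stranded L unfooted): (ˈfleb) (ˈrup) (ˈpan) ru (ba.ˈbe:) (ˈko:r) tu (ˈmos).
Foot heads: 1, 2, 3, 6, 7, 9.
Primary stress on the leftmost head = syllable 1.
Primary stress: syllable 1 → ˈfleb.rup.pan.ru.ba.be:.ko:r.tu.mos.

1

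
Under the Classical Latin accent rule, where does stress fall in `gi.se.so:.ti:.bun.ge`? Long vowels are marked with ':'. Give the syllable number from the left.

Classical Latin: stress the penult if heavy (long vowel or closed), else the antepenult.
Weights: 4 ti: H, 5 bun H, 6 ge L.
The penult (syllable 5, bun) is heavy, so it takes stress.
Stress on syllable 5: gi.se.so:.ti:.ˈbun.ge.

5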